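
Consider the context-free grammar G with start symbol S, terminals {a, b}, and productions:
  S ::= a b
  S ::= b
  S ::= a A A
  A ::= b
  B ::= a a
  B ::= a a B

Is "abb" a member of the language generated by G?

yes

S ⇒ aAA ⇒ abA ⇒ abb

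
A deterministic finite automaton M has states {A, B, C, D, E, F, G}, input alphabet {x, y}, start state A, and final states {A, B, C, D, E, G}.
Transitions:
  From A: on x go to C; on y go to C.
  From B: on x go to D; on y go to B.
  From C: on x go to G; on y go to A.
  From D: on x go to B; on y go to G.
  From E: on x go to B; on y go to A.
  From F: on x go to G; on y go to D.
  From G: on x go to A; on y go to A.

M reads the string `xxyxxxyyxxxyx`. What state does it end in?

A --x--> C
C --x--> G
G --y--> A
A --x--> C
C --x--> G
G --x--> A
A --y--> C
C --y--> A
A --x--> C
C --x--> G
G --x--> A
A --y--> C
C --x--> G

G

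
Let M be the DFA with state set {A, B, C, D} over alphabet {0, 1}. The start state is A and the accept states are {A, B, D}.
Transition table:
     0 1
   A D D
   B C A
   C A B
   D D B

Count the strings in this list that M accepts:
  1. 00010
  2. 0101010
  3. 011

00010: rejected
0101010: rejected
011: accepted

1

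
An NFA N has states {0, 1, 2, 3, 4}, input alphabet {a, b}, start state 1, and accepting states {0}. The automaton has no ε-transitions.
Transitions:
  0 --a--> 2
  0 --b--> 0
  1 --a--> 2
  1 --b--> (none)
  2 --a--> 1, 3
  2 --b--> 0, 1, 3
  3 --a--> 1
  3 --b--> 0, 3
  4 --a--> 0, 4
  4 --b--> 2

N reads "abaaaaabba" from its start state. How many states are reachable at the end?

Start: {1}
read a: {2}
read b: {0, 1, 3}
read a: {1, 2}
read a: {1, 2, 3}
read a: {1, 2, 3}
read a: {1, 2, 3}
read a: {1, 2, 3}
read b: {0, 1, 3}
read b: {0, 3}
read a: {1, 2}
Final reachable set {1, 2} has 2 states.

2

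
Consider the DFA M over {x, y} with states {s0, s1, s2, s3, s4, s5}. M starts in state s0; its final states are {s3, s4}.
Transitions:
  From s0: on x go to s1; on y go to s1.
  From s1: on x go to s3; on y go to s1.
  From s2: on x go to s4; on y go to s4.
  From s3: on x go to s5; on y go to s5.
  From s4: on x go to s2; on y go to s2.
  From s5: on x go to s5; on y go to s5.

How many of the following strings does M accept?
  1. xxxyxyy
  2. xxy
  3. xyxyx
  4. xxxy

0

xxxyxyy: rejected
xxy: rejected
xyxyx: rejected
xxxy: rejected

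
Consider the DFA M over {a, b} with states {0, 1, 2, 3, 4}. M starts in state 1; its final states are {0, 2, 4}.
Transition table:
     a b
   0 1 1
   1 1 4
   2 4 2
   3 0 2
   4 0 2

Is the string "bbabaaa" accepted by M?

1 --b--> 4
4 --b--> 2
2 --a--> 4
4 --b--> 2
2 --a--> 4
4 --a--> 0
0 --a--> 1
End in state 1, which is not an accepting state.

rejected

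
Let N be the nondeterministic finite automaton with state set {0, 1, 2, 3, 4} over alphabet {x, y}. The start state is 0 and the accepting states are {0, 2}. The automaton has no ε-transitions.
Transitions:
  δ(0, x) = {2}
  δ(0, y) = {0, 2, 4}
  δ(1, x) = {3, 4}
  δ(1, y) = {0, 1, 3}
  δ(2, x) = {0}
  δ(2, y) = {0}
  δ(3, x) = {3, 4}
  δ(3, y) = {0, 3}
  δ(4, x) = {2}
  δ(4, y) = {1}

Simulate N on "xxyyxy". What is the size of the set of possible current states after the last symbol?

5

Start: {0}
read x: {2}
read x: {0}
read y: {0, 2, 4}
read y: {0, 1, 2, 4}
read x: {0, 2, 3, 4}
read y: {0, 1, 2, 3, 4}
Final reachable set {0, 1, 2, 3, 4} has 5 states.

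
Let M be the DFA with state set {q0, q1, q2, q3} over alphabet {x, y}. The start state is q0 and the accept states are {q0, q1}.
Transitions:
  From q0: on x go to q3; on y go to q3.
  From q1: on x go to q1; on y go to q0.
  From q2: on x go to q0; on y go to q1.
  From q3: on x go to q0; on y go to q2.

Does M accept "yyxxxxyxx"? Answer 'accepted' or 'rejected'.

q0 --y--> q3
q3 --y--> q2
q2 --x--> q0
q0 --x--> q3
q3 --x--> q0
q0 --x--> q3
q3 --y--> q2
q2 --x--> q0
q0 --x--> q3
End in state q3, which is not an accepting state.

rejected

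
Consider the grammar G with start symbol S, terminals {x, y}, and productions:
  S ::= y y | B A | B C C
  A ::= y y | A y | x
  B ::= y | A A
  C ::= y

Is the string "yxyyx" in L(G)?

no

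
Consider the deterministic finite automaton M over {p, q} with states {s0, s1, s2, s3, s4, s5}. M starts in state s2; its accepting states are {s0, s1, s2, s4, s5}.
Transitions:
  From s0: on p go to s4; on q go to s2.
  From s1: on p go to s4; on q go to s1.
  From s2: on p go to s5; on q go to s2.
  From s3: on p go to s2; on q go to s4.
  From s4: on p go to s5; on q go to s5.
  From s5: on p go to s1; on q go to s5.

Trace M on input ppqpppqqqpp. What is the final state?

s5

s2 --p--> s5
s5 --p--> s1
s1 --q--> s1
s1 --p--> s4
s4 --p--> s5
s5 --p--> s1
s1 --q--> s1
s1 --q--> s1
s1 --q--> s1
s1 --p--> s4
s4 --p--> s5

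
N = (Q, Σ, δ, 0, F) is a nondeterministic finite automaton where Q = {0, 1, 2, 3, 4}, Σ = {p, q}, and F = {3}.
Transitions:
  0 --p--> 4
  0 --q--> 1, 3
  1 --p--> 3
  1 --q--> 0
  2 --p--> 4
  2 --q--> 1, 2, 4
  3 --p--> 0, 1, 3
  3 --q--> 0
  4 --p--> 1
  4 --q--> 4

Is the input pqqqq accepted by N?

rejected

Start: {0}
read p: {4}
read q: {4}
read q: {4}
read q: {4}
read q: {4}
Reachable ∩ accepting = {} — empty.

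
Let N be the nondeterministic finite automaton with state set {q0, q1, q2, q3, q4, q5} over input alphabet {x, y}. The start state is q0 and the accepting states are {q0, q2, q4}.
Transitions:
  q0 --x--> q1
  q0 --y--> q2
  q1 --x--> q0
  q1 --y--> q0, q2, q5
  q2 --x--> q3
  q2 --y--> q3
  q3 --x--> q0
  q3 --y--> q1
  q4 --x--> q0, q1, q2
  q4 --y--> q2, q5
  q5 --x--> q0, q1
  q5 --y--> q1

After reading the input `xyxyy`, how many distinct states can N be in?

Start: {q0}
read x: {q1}
read y: {q0, q2, q5}
read x: {q0, q1, q3}
read y: {q0, q1, q2, q5}
read y: {q0, q1, q2, q3, q5}
Final reachable set {q0, q1, q2, q3, q5} has 5 states.

5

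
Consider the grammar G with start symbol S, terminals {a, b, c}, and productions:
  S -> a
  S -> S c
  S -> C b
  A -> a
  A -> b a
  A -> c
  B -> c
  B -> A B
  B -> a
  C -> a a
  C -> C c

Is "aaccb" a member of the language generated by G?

yes

S ⇒ Cb ⇒ Ccb ⇒ Cccb ⇒ aaccb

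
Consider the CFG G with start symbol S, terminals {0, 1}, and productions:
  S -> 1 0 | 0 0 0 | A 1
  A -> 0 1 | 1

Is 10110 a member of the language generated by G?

no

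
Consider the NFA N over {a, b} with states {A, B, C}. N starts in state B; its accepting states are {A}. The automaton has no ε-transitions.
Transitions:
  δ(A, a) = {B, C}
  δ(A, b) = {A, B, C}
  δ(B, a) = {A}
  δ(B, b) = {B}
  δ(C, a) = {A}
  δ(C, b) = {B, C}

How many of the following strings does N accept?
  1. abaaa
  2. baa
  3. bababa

abaaa: accepted
baa: rejected
bababa: accepted

2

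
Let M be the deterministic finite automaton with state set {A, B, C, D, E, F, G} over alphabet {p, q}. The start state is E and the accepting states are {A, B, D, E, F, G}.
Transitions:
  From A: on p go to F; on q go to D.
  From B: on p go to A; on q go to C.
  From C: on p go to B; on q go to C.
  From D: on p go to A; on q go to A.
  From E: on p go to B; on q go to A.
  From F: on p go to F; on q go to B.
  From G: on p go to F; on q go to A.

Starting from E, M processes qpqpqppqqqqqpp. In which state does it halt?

A

E --q--> A
A --p--> F
F --q--> B
B --p--> A
A --q--> D
D --p--> A
A --p--> F
F --q--> B
B --q--> C
C --q--> C
C --q--> C
C --q--> C
C --p--> B
B --p--> A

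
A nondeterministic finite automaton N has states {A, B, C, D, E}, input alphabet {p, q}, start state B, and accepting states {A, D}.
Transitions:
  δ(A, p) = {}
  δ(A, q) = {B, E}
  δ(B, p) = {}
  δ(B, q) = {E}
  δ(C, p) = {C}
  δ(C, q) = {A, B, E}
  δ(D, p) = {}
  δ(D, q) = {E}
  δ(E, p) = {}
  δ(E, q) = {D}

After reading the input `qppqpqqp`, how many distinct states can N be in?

Start: {B}
read q: {E}
read p: {}
The reachable set is empty and stays empty for the remaining 6 symbols.
Final reachable set {} has 0 states.

0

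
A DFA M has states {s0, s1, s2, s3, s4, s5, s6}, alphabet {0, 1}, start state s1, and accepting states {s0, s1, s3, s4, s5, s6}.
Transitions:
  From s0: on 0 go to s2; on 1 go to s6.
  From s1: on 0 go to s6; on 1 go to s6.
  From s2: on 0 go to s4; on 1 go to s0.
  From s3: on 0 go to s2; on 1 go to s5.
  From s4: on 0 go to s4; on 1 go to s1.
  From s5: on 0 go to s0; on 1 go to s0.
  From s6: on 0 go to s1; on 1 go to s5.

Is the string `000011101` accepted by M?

accepted

s1 --0--> s6
s6 --0--> s1
s1 --0--> s6
s6 --0--> s1
s1 --1--> s6
s6 --1--> s5
s5 --1--> s0
s0 --0--> s2
s2 --1--> s0
End in state s0, which is an accepting state.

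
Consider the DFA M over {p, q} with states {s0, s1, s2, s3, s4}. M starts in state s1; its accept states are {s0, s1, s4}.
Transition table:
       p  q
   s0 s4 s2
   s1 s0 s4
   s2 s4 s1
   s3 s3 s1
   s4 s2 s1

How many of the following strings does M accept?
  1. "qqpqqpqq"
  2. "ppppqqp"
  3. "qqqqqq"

2

"qqpqqpqq": accepted
"ppppqqp": rejected
"qqqqqq": accepted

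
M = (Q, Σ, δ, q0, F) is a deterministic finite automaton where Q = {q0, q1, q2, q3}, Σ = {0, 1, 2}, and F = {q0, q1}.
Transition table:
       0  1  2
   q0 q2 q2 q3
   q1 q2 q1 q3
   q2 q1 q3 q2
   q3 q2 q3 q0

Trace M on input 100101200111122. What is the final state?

q0 --1--> q2
q2 --0--> q1
q1 --0--> q2
q2 --1--> q3
q3 --0--> q2
q2 --1--> q3
q3 --2--> q0
q0 --0--> q2
q2 --0--> q1
q1 --1--> q1
q1 --1--> q1
q1 --1--> q1
q1 --1--> q1
q1 --2--> q3
q3 --2--> q0

q0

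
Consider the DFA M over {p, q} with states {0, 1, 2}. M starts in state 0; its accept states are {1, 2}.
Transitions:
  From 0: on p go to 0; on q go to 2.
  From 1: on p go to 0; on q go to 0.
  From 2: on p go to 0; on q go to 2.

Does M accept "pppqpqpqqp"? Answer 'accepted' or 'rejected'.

rejected

0 --p--> 0
0 --p--> 0
0 --p--> 0
0 --q--> 2
2 --p--> 0
0 --q--> 2
2 --p--> 0
0 --q--> 2
2 --q--> 2
2 --p--> 0
End in state 0, which is not an accepting state.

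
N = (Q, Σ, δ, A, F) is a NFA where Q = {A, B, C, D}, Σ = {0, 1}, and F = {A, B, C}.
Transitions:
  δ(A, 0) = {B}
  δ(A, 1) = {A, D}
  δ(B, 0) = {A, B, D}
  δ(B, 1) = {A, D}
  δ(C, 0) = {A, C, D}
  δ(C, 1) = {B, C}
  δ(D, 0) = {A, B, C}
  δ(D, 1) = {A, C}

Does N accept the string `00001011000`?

accepted

Start: {A}
read 0: {B}
read 0: {A, B, D}
read 0: {A, B, C, D}
read 0: {A, B, C, D}
read 1: {A, B, C, D}
read 0: {A, B, C, D}
read 1: {A, B, C, D}
read 1: {A, B, C, D}
read 0: {A, B, C, D}
read 0: {A, B, C, D}
read 0: {A, B, C, D}
Reachable ∩ accepting = {A, B, C} — nonempty.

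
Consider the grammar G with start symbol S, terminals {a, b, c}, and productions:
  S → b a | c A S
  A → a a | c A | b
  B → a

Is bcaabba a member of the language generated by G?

no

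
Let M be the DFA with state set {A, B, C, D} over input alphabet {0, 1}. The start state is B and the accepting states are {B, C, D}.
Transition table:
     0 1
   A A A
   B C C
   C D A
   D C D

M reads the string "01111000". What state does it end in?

B --0--> C
C --1--> A
A --1--> A
A --1--> A
A --1--> A
A --0--> A
A --0--> A
A --0--> A

A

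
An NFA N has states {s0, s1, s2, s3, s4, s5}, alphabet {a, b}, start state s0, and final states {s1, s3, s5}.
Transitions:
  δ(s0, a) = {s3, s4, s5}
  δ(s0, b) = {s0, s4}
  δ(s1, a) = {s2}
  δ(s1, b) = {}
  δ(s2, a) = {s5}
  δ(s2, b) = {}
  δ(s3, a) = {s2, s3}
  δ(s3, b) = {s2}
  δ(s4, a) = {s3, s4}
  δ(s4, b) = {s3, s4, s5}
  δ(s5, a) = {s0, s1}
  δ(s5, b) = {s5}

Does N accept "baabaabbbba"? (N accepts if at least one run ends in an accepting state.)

Start: {s0}
read b: {s0, s4}
read a: {s3, s4, s5}
read a: {s0, s1, s2, s3, s4}
read b: {s0, s2, s3, s4, s5}
read a: {s0, s1, s2, s3, s4, s5}
read a: {s0, s1, s2, s3, s4, s5}
read b: {s0, s2, s3, s4, s5}
read b: {s0, s2, s3, s4, s5}
read b: {s0, s2, s3, s4, s5}
read b: {s0, s2, s3, s4, s5}
read a: {s0, s1, s2, s3, s4, s5}
Reachable ∩ accepting = {s1, s3, s5} — nonempty.

accepted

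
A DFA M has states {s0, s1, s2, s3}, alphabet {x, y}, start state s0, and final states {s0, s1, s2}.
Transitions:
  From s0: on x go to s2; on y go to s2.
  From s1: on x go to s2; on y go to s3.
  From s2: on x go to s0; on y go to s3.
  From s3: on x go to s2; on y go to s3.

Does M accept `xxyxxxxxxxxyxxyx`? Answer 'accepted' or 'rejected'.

s0 --x--> s2
s2 --x--> s0
s0 --y--> s2
s2 --x--> s0
s0 --x--> s2
s2 --x--> s0
s0 --x--> s2
s2 --x--> s0
s0 --x--> s2
s2 --x--> s0
s0 --x--> s2
s2 --y--> s3
s3 --x--> s2
s2 --x--> s0
s0 --y--> s2
s2 --x--> s0
End in state s0, which is an accepting state.

accepted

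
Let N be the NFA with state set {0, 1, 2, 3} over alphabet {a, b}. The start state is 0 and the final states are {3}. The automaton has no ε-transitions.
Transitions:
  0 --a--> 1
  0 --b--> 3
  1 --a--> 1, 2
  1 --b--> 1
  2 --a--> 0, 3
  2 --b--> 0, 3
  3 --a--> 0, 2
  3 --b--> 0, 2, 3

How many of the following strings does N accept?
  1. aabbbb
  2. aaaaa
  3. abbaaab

aabbbb: accepted
aaaaa: accepted
abbaaab: accepted

3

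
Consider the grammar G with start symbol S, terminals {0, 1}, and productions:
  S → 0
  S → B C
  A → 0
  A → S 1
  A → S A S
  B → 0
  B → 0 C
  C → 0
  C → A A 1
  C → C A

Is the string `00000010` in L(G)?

yes

S ⇒ BC ⇒ 0CC ⇒ 0AA1C ⇒ 0SASA1C ⇒ 0BCASA1C ⇒ 00CASA1C ⇒ 000ASA1C ⇒ 0000SA1C ⇒ 00000A1C ⇒ 0000001C ⇒ 00000010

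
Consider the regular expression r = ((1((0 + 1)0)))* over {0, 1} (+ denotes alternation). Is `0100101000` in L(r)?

no

0100101000 cannot be split into zero or more pieces each matching (1((0+1)0)).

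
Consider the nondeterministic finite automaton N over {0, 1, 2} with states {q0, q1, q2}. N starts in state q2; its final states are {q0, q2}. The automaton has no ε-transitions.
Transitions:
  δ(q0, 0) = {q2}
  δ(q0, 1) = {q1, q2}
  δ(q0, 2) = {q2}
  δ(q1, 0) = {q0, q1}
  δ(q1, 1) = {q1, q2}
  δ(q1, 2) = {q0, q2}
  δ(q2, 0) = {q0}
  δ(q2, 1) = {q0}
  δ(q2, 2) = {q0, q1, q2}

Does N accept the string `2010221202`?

accepted

Start: {q2}
read 2: {q0, q1, q2}
read 0: {q0, q1, q2}
read 1: {q0, q1, q2}
read 0: {q0, q1, q2}
read 2: {q0, q1, q2}
read 2: {q0, q1, q2}
read 1: {q0, q1, q2}
read 2: {q0, q1, q2}
read 0: {q0, q1, q2}
read 2: {q0, q1, q2}
Reachable ∩ accepting = {q0, q2} — nonempty.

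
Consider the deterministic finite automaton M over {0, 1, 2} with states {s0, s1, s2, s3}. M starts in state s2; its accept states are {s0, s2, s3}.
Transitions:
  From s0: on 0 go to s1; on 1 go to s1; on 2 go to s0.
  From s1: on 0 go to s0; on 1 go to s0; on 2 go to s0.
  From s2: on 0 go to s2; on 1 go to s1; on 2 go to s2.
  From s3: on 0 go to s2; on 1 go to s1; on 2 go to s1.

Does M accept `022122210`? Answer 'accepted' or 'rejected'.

accepted

s2 --0--> s2
s2 --2--> s2
s2 --2--> s2
s2 --1--> s1
s1 --2--> s0
s0 --2--> s0
s0 --2--> s0
s0 --1--> s1
s1 --0--> s0
End in state s0, which is an accepting state.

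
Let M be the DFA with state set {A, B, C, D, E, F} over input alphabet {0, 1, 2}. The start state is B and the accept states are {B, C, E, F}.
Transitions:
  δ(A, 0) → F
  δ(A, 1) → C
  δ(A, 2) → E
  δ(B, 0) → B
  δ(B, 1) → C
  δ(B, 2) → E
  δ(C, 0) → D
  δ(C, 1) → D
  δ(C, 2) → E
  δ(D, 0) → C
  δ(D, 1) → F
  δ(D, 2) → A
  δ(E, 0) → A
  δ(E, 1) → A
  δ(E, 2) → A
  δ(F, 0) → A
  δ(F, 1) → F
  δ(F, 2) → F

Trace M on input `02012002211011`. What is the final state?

B --0--> B
B --2--> E
E --0--> A
A --1--> C
C --2--> E
E --0--> A
A --0--> F
F --2--> F
F --2--> F
F --1--> F
F --1--> F
F --0--> A
A --1--> C
C --1--> D

D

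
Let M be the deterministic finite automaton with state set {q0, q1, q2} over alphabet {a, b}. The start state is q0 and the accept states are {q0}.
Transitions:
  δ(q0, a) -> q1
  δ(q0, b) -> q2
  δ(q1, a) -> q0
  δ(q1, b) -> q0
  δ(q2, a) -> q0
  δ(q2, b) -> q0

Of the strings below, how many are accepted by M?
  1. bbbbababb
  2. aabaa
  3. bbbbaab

bbbbababb: rejected
aabaa: rejected
bbbbaab: rejected

0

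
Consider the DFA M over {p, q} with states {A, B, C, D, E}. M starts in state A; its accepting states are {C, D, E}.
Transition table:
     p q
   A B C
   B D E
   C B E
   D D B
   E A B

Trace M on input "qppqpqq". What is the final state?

E

A --q--> C
C --p--> B
B --p--> D
D --q--> B
B --p--> D
D --q--> B
B --q--> E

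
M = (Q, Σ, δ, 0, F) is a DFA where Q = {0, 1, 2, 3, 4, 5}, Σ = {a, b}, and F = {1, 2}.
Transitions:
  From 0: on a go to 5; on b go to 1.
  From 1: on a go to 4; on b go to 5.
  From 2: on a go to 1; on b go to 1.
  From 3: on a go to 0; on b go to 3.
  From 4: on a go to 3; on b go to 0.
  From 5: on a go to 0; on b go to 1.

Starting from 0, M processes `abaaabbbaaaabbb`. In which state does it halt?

0 --a--> 5
5 --b--> 1
1 --a--> 4
4 --a--> 3
3 --a--> 0
0 --b--> 1
1 --b--> 5
5 --b--> 1
1 --a--> 4
4 --a--> 3
3 --a--> 0
0 --a--> 5
5 --b--> 1
1 --b--> 5
5 --b--> 1

1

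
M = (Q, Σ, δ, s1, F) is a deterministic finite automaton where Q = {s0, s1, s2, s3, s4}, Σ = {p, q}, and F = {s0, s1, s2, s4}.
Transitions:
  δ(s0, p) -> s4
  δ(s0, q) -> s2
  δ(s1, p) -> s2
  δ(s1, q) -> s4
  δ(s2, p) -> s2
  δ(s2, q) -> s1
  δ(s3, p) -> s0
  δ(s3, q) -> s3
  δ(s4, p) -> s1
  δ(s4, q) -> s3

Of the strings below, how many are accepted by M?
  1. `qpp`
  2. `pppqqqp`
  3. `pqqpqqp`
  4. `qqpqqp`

`qpp`: accepted
`pppqqqp`: accepted
`pqqpqqp`: accepted
`qqpqqp`: accepted

4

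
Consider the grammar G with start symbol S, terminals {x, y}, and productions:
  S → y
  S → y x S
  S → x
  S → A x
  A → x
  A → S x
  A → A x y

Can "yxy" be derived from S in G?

yes

S ⇒ yxS ⇒ yxy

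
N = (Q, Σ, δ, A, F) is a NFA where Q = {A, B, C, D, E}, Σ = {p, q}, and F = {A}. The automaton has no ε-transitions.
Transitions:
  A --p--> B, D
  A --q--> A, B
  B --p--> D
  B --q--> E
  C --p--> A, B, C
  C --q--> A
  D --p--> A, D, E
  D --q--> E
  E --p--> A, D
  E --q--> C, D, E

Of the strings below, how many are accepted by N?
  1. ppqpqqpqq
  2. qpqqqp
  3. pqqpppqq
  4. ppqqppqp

ppqpqqpqq: accepted
qpqqqp: accepted
pqqpppqq: accepted
ppqqppqp: accepted

4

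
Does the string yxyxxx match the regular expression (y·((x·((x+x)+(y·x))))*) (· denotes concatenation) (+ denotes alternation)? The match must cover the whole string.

yes

Split as y·xyxxx: y matches y and ((x·((x+x)+(y·x))))* matches xyxxx.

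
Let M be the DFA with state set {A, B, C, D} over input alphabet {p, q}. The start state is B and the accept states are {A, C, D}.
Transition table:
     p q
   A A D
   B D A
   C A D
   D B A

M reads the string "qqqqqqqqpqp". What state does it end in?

A

B --q--> A
A --q--> D
D --q--> A
A --q--> D
D --q--> A
A --q--> D
D --q--> A
A --q--> D
D --p--> B
B --q--> A
A --p--> A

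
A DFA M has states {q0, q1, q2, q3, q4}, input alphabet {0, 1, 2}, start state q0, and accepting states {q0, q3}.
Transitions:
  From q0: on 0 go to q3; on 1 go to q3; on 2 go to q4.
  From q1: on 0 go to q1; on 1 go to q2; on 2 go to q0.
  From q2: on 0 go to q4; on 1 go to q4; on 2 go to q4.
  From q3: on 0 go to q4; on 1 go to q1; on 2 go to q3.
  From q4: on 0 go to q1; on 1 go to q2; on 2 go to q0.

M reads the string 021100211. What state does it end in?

q1

q0 --0--> q3
q3 --2--> q3
q3 --1--> q1
q1 --1--> q2
q2 --0--> q4
q4 --0--> q1
q1 --2--> q0
q0 --1--> q3
q3 --1--> q1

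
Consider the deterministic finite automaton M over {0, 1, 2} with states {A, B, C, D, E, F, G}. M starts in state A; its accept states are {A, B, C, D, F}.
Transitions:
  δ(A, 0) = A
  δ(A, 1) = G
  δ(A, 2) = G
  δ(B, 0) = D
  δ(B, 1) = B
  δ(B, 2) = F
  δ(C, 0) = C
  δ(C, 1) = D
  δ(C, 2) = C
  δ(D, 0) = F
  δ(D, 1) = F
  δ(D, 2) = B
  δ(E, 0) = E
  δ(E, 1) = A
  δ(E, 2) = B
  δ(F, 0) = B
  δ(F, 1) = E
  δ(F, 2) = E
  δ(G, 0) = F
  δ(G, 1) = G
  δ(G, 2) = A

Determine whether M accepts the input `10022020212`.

accepted

A --1--> G
G --0--> F
F --0--> B
B --2--> F
F --2--> E
E --0--> E
E --2--> B
B --0--> D
D --2--> B
B --1--> B
B --2--> F
End in state F, which is an accepting state.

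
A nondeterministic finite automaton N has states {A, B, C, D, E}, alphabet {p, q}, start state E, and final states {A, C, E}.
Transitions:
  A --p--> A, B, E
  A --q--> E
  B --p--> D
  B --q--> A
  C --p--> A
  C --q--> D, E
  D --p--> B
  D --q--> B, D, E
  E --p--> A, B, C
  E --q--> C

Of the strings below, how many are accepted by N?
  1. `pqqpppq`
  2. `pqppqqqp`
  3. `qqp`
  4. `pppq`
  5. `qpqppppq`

5

`pqqpppq`: accepted
`pqppqqqp`: accepted
`qqp`: accepted
`pppq`: accepted
`qpqppppq`: accepted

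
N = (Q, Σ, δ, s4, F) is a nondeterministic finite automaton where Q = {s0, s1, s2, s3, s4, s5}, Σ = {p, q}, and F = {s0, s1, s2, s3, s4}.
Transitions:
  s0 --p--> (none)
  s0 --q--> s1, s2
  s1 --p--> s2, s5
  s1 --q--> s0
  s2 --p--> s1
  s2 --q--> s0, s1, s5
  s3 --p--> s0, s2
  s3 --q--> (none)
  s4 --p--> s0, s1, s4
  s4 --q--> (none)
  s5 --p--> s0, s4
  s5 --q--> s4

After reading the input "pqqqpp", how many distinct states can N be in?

Start: {s4}
read p: {s0, s1, s4}
read q: {s0, s1, s2}
read q: {s0, s1, s2, s5}
read q: {s0, s1, s2, s4, s5}
read p: {s0, s1, s2, s4, s5}
read p: {s0, s1, s2, s4, s5}
Final reachable set {s0, s1, s2, s4, s5} has 5 states.

5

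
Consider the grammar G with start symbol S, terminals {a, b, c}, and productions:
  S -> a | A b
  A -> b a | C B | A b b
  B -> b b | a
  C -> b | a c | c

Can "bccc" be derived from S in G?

no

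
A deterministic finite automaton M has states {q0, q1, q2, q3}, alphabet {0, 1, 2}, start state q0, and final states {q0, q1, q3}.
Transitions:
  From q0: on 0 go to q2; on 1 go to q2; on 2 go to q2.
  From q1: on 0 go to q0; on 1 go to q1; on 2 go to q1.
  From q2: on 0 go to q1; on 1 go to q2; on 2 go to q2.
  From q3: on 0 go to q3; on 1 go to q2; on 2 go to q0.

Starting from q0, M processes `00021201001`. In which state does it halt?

q2

q0 --0--> q2
q2 --0--> q1
q1 --0--> q0
q0 --2--> q2
q2 --1--> q2
q2 --2--> q2
q2 --0--> q1
q1 --1--> q1
q1 --0--> q0
q0 --0--> q2
q2 --1--> q2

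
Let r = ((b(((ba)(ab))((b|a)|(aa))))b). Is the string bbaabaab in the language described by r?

Split as bbaabaa·b: (b(((ba)(ab))((b|a)|(aa)))) matches bbaabaa and b matches b.

yes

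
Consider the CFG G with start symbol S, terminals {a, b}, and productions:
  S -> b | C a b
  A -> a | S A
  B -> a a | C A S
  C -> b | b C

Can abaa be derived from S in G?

no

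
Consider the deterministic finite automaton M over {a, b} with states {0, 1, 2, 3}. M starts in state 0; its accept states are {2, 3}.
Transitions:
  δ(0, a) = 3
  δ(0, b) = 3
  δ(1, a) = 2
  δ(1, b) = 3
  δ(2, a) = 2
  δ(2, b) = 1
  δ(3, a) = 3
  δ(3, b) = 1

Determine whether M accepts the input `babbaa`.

accepted

0 --b--> 3
3 --a--> 3
3 --b--> 1
1 --b--> 3
3 --a--> 3
3 --a--> 3
End in state 3, which is an accepting state.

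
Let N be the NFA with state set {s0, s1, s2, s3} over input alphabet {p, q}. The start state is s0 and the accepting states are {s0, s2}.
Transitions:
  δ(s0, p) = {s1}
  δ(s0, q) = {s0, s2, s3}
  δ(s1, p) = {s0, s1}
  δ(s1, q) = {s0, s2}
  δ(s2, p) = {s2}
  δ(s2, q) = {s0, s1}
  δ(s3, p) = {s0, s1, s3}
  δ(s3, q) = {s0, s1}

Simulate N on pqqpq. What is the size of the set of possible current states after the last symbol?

4

Start: {s0}
read p: {s1}
read q: {s0, s2}
read q: {s0, s1, s2, s3}
read p: {s0, s1, s2, s3}
read q: {s0, s1, s2, s3}
Final reachable set {s0, s1, s2, s3} has 4 states.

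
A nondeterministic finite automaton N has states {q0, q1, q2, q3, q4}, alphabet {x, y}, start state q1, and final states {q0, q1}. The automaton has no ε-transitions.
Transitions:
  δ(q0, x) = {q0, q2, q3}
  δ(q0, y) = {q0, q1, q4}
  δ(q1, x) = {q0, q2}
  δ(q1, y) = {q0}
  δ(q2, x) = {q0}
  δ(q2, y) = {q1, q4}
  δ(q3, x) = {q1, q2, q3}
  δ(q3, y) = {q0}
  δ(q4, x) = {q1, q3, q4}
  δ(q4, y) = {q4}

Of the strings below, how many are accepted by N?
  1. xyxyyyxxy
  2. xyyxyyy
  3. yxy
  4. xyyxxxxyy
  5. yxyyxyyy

5

xyxyyyxxy: accepted
xyyxyyy: accepted
yxy: accepted
xyyxxxxyy: accepted
yxyyxyyy: accepted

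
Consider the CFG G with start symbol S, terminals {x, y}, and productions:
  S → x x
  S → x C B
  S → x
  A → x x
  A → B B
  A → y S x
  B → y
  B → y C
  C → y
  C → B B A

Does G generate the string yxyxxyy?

no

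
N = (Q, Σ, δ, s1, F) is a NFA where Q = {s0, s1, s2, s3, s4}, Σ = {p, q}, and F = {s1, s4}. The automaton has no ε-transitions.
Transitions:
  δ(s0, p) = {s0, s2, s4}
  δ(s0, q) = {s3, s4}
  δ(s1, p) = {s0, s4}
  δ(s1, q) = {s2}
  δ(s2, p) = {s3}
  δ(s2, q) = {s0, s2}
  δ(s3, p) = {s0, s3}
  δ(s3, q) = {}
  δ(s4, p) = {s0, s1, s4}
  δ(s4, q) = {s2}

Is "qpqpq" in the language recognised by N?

Start: {s1}
read q: {s2}
read p: {s3}
read q: {}
The reachable set is empty and stays empty for the remaining 2 symbols.
Reachable ∩ accepting = {} — empty.

rejected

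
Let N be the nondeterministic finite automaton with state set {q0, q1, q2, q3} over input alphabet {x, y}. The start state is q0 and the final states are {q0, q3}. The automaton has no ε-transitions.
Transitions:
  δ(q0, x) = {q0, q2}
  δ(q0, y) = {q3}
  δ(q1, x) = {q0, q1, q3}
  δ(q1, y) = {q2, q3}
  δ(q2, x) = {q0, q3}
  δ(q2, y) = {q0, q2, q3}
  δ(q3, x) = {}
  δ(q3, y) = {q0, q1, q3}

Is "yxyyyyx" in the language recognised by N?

rejected

Start: {q0}
read y: {q3}
read x: {}
The reachable set is empty and stays empty for the remaining 5 symbols.
Reachable ∩ accepting = {} — empty.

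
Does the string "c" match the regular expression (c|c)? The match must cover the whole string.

yes

The left alternative c matches c.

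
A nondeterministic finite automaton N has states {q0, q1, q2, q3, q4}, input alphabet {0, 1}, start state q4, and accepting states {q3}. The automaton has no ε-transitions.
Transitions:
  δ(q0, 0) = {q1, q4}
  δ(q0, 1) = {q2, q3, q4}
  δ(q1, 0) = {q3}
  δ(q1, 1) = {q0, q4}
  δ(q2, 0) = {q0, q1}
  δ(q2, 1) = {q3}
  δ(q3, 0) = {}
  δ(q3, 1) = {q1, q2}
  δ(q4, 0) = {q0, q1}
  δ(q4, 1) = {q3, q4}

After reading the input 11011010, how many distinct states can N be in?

Start: {q4}
read 1: {q3, q4}
read 1: {q1, q2, q3, q4}
read 0: {q0, q1, q3}
read 1: {q0, q1, q2, q3, q4}
read 1: {q0, q1, q2, q3, q4}
read 0: {q0, q1, q3, q4}
read 1: {q0, q1, q2, q3, q4}
read 0: {q0, q1, q3, q4}
Final reachable set {q0, q1, q3, q4} has 4 states.

4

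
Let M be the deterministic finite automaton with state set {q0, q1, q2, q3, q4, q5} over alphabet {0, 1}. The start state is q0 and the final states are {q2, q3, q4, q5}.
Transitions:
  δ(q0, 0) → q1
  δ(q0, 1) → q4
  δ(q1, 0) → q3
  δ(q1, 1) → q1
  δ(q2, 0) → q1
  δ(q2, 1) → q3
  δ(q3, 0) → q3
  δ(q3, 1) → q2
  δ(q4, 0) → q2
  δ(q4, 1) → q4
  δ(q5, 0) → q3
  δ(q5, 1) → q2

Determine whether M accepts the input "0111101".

q0 --0--> q1
q1 --1--> q1
q1 --1--> q1
q1 --1--> q1
q1 --1--> q1
q1 --0--> q3
q3 --1--> q2
End in state q2, which is an accepting state.

accepted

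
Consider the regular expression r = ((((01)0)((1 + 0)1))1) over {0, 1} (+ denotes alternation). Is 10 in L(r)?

no

No split of 10 into u·v has (((01)0)((1+0)1)) matching u and 1 matching v.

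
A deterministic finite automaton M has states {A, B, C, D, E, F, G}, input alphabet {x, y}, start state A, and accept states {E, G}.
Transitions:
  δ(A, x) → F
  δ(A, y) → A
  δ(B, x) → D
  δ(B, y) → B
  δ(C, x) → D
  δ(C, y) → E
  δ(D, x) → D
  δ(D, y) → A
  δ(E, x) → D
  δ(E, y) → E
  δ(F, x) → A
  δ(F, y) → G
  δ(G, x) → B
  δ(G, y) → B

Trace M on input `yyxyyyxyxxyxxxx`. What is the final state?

A

A --y--> A
A --y--> A
A --x--> F
F --y--> G
G --y--> B
B --y--> B
B --x--> D
D --y--> A
A --x--> F
F --x--> A
A --y--> A
A --x--> F
F --x--> A
A --x--> F
F --x--> A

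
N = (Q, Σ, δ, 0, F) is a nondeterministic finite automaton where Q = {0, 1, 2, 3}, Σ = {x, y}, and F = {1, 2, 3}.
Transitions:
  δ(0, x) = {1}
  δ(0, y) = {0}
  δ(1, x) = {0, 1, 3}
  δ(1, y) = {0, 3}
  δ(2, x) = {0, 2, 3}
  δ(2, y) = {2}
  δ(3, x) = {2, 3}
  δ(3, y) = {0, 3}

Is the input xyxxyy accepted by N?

accepted

Start: {0}
read x: {1}
read y: {0, 3}
read x: {1, 2, 3}
read x: {0, 1, 2, 3}
read y: {0, 2, 3}
read y: {0, 2, 3}
Reachable ∩ accepting = {2, 3} — nonempty.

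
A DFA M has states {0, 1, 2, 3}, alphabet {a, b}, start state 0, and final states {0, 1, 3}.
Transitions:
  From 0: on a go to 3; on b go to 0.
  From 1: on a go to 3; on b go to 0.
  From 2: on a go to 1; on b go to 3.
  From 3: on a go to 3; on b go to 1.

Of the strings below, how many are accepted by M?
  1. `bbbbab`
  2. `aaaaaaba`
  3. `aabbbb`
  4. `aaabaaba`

4

`bbbbab`: accepted
`aaaaaaba`: accepted
`aabbbb`: accepted
`aaabaaba`: accepted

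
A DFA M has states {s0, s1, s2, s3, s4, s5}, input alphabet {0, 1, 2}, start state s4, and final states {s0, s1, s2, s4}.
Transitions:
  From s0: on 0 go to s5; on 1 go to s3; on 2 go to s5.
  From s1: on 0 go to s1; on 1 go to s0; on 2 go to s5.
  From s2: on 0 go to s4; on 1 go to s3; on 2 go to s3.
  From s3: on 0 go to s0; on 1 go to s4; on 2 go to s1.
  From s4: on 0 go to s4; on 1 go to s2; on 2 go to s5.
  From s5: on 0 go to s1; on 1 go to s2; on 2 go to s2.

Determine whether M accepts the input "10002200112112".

accepted

s4 --1--> s2
s2 --0--> s4
s4 --0--> s4
s4 --0--> s4
s4 --2--> s5
s5 --2--> s2
s2 --0--> s4
s4 --0--> s4
s4 --1--> s2
s2 --1--> s3
s3 --2--> s1
s1 --1--> s0
s0 --1--> s3
s3 --2--> s1
End in state s1, which is an accepting state.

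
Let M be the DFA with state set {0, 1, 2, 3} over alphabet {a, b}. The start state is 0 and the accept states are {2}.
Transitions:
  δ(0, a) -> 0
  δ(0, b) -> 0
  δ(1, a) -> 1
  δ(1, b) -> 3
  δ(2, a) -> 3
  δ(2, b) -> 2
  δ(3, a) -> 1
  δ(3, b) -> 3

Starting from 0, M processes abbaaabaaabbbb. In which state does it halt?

0 --a--> 0
0 --b--> 0
0 --b--> 0
0 --a--> 0
0 --a--> 0
0 --a--> 0
0 --b--> 0
0 --a--> 0
0 --a--> 0
0 --a--> 0
0 --b--> 0
0 --b--> 0
0 --b--> 0
0 --b--> 0

0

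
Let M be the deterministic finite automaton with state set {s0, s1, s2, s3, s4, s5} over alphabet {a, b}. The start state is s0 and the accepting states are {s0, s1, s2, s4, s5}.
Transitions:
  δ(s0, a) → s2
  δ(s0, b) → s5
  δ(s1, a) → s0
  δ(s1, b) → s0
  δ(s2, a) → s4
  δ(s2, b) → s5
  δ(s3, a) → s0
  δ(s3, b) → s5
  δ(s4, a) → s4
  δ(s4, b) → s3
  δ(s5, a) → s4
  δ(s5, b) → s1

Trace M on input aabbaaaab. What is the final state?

s3

s0 --a--> s2
s2 --a--> s4
s4 --b--> s3
s3 --b--> s5
s5 --a--> s4
s4 --a--> s4
s4 --a--> s4
s4 --a--> s4
s4 --b--> s3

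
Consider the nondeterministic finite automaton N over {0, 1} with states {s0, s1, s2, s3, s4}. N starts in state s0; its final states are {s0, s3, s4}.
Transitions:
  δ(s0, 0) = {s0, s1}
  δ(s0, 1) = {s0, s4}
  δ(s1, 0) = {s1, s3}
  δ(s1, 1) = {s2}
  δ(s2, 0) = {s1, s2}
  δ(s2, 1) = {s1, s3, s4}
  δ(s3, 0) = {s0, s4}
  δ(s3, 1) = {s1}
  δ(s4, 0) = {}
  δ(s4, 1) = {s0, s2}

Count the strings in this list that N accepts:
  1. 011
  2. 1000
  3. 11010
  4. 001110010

4

011: accepted
1000: accepted
11010: accepted
001110010: accepted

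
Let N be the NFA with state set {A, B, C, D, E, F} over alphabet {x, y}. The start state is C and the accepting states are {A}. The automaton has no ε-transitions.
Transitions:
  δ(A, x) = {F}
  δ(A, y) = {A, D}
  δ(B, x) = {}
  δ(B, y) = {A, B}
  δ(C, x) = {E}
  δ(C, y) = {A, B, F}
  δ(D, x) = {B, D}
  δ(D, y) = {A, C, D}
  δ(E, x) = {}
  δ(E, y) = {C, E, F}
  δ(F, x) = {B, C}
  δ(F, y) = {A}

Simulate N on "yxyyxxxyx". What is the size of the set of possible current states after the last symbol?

5

Start: {C}
read y: {A, B, F}
read x: {B, C, F}
read y: {A, B, F}
read y: {A, B, D}
read x: {B, D, F}
read x: {B, C, D}
read x: {B, D, E}
read y: {A, B, C, D, E, F}
read x: {B, C, D, E, F}
Final reachable set {B, C, D, E, F} has 5 states.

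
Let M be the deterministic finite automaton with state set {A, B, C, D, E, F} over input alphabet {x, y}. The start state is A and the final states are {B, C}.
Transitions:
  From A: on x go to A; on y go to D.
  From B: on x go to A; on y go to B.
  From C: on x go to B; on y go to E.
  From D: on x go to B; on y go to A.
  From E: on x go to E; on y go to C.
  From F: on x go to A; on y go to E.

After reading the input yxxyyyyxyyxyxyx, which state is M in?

A

A --y--> D
D --x--> B
B --x--> A
A --y--> D
D --y--> A
A --y--> D
D --y--> A
A --x--> A
A --y--> D
D --y--> A
A --x--> A
A --y--> D
D --x--> B
B --y--> B
B --x--> A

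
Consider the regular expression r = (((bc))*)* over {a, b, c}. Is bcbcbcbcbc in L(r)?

Split into 5 pieces bc · bc · bc · bc · bc; each matches ((bc))*.

yes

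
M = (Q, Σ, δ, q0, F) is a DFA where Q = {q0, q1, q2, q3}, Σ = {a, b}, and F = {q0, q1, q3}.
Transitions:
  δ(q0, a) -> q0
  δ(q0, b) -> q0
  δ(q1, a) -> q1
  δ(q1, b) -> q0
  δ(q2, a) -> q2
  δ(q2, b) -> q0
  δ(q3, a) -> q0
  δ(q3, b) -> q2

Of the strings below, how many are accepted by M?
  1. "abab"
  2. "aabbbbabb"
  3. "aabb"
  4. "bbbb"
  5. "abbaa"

"abab": accepted
"aabbbbabb": accepted
"aabb": accepted
"bbbb": accepted
"abbaa": accepted

5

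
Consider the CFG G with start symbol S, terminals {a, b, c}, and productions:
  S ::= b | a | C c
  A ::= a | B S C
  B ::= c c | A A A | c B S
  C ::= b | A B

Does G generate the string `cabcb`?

no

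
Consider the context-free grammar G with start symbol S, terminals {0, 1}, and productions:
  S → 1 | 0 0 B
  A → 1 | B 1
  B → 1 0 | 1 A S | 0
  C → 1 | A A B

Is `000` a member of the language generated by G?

yes

S ⇒ 00B ⇒ 000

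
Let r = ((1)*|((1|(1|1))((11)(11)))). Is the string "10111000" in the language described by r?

no

Neither (1)* nor ((1|(1|1))((11)(11))) matches 10111000.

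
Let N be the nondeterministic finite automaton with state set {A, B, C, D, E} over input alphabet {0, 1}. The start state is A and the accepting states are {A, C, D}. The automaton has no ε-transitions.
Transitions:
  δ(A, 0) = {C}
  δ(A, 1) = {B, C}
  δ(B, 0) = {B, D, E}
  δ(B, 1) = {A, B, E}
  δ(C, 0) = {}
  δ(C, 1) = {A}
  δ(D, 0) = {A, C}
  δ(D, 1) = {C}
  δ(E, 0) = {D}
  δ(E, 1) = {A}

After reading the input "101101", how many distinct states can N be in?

4

Start: {A}
read 1: {B, C}
read 0: {B, D, E}
read 1: {A, B, C, E}
read 1: {A, B, C, E}
read 0: {B, C, D, E}
read 1: {A, B, C, E}
Final reachable set {A, B, C, E} has 4 states.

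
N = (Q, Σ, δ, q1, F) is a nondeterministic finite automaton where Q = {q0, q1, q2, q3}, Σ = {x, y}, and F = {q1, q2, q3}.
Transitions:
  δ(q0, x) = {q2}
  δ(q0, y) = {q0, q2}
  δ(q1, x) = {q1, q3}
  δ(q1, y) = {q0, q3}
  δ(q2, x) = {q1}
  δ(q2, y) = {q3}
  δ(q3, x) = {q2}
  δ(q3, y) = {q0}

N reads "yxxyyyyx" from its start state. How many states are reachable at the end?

2

Start: {q1}
read y: {q0, q3}
read x: {q2}
read x: {q1}
read y: {q0, q3}
read y: {q0, q2}
read y: {q0, q2, q3}
read y: {q0, q2, q3}
read x: {q1, q2}
Final reachable set {q1, q2} has 2 states.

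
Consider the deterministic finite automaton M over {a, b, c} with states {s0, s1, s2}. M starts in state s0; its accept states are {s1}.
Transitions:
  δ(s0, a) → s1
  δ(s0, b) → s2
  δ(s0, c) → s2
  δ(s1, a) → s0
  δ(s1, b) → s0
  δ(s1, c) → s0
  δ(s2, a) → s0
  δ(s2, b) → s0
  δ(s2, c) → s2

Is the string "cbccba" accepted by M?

accepted

s0 --c--> s2
s2 --b--> s0
s0 --c--> s2
s2 --c--> s2
s2 --b--> s0
s0 --a--> s1
End in state s1, which is an accepting state.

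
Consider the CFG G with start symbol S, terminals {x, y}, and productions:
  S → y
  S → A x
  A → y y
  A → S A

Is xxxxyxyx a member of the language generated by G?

no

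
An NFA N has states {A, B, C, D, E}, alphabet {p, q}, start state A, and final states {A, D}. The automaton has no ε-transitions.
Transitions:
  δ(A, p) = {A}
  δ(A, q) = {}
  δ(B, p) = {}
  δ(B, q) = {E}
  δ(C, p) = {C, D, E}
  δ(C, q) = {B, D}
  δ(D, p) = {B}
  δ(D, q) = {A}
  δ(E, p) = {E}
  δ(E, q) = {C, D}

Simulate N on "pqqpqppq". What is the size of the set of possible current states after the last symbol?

0

Start: {A}
read p: {A}
read q: {}
The reachable set is empty and stays empty for the remaining 6 symbols.
Final reachable set {} has 0 states.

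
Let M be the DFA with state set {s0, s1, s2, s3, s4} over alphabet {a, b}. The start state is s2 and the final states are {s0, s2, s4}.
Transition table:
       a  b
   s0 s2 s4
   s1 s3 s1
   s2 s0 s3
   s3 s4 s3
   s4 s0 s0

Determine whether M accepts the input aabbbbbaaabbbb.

s2 --a--> s0
s0 --a--> s2
s2 --b--> s3
s3 --b--> s3
s3 --b--> s3
s3 --b--> s3
s3 --b--> s3
s3 --a--> s4
s4 --a--> s0
s0 --a--> s2
s2 --b--> s3
s3 --b--> s3
s3 --b--> s3
s3 --b--> s3
End in state s3, which is not an accepting state.

rejected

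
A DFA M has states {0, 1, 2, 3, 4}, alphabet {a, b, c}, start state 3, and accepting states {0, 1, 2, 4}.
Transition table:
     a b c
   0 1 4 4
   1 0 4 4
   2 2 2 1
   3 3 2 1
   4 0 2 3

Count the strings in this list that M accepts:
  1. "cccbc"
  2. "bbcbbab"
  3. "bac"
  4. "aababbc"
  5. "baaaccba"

"cccbc": accepted
"bbcbbab": accepted
"bac": accepted
"aababbc": accepted
"baaaccba": accepted

5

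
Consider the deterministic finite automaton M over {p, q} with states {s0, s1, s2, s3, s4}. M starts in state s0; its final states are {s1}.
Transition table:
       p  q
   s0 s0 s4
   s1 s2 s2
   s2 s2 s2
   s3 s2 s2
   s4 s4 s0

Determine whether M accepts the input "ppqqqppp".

s0 --p--> s0
s0 --p--> s0
s0 --q--> s4
s4 --q--> s0
s0 --q--> s4
s4 --p--> s4
s4 --p--> s4
s4 --p--> s4
End in state s4, which is not an accepting state.

rejected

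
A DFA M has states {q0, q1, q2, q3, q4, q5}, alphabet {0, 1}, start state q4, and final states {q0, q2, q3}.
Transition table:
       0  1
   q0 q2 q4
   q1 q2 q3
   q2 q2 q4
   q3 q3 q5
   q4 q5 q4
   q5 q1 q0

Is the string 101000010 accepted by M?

q4 --1--> q4
q4 --0--> q5
q5 --1--> q0
q0 --0--> q2
q2 --0--> q2
q2 --0--> q2
q2 --0--> q2
q2 --1--> q4
q4 --0--> q5
End in state q5, which is not an accepting state.

rejected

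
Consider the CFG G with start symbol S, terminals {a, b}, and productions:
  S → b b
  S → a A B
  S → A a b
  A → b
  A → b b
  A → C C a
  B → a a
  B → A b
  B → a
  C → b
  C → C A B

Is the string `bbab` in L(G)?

yes

S ⇒ Aab ⇒ bbab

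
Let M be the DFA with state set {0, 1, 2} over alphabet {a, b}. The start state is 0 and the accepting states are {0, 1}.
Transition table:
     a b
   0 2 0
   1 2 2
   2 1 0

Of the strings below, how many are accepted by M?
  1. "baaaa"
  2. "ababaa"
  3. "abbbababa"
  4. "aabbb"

3

"baaaa": accepted
"ababaa": accepted
"abbbababa": rejected
"aabbb": accepted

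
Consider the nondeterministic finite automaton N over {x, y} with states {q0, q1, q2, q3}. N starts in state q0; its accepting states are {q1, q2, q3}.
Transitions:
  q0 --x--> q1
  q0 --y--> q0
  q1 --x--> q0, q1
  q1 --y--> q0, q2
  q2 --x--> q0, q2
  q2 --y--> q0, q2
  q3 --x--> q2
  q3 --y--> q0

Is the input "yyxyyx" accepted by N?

Start: {q0}
read y: {q0}
read y: {q0}
read x: {q1}
read y: {q0, q2}
read y: {q0, q2}
read x: {q0, q1, q2}
Reachable ∩ accepting = {q1, q2} — nonempty.

accepted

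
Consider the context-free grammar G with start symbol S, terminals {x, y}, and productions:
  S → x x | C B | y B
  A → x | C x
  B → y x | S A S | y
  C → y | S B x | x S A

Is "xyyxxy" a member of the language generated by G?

yes

S ⇒ CB ⇒ xSAB ⇒ xCBAB ⇒ xyBAB ⇒ xyyxAB ⇒ xyyxxB ⇒ xyyxxy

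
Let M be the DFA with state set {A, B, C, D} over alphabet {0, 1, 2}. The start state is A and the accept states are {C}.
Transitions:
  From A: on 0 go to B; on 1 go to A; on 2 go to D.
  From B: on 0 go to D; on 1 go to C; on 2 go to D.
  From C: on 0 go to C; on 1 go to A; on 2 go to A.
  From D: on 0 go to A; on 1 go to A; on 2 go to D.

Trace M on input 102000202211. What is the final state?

A

A --1--> A
A --0--> B
B --2--> D
D --0--> A
A --0--> B
B --0--> D
D --2--> D
D --0--> A
A --2--> D
D --2--> D
D --1--> A
A --1--> A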